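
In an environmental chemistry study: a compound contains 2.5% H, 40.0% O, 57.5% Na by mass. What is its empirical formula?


Assume 100 g sample. Moles of each element:
  H: 2.5/1.008 = 2.48 mol
  O: 40.0/16.0 = 2.5 mol
  Na: 57.5/22.99 = 2.501 mol
Divide by smallest (2.48):
  H: 2.48/2.48 = 1.0
  O: 2.5/2.48 = 1.01
  Na: 2.501/2.48 = 1.01
Empirical formula: NaOH

NaOH


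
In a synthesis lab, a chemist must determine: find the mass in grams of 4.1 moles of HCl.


M(HCl) = 36.46 g/mol
mass = n × M = 4.1 × 36.46 = 149.49 g

149.49 g


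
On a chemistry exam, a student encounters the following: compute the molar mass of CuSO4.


M(CuSO4) = 1×63.55 + 1×32.07 + 4×16.0
= 63.55 + 32.07 + 64.0
= 159.62 g/mol

159.62 g/mol


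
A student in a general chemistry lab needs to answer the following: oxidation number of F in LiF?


F is always -1
Oxidation number: -1

-1


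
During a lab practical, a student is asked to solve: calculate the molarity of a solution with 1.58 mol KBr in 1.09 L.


M = n/V = 1.58/1.09 = 1.450 mol/L

1.450 M


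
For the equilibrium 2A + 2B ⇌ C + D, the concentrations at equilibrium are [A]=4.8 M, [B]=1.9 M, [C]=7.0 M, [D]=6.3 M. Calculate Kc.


Kc = [C][D]/([A]^2[B]^2)
= (7.0^1 × 6.3^1)/(4.8^2 × 1.9^2)
= 44.1/83.1744
= 0.5302

0.5302


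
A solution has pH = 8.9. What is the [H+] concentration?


[H+] = 10^(-pH) = 10^(-8.9)
= 1.26×10^-9 M

1.26×10^-9 M


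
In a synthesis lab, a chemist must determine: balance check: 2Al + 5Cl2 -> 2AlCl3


Equation: 2Al + 5Cl2 -> 2AlCl3
Check atoms: Al: 2=2, Cl: 10≠6
Not balanced

No, not balanced


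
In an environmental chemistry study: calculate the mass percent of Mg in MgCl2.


M(MgCl2) = 1×24.31 + 2×35.45 = 95.21 g/mol
Mass of Mg = 1 × 24.31 = 24.31 g/mol
% Mg = 24.31/95.21 × 100 = 25.53%

25.53%


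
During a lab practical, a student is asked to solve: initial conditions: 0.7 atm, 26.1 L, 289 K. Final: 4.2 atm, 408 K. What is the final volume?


P1V1/T1 = P2V2/T2
V2 = P1V1T2/(T1P2)
= 0.7×26.1×408/(289×4.2)
= 6.141 L

6.141 L


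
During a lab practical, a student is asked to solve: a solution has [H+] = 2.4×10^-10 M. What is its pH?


pH = -log10([H+]) = -log10(2.4×10^-10)
= 10 - log10(2.4)
= 10 - 0.38
= 9.62

9.62


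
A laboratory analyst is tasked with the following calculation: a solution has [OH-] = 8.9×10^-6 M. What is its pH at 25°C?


pOH = -log10([OH-]) = -log10(8.9×10^-6)
= 6 - log10(8.9) = 5.05
pH = 14 - pOH = 14 - 5.05 = 8.95

8.95


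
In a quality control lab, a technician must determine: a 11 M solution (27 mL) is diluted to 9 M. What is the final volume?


C1V1 = C2V2
11 × 27 = 9 × V2
V2 = 297/9 = 33.0 mL

33.0 mL


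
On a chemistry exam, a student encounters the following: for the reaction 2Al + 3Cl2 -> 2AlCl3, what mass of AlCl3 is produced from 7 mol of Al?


Mole ratio AlCl3:Al = 2:2
n(AlCl3) = 7 × 2/2 = 7.000 mol
mass = 7.000 × 133.33 = 933.31 g

933.31 g


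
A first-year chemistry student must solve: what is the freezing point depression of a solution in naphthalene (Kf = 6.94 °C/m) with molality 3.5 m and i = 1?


ΔTf = Kf × m × i
= 6.94 × 3.5 × 1
= 24.29 °C

24.29 °C


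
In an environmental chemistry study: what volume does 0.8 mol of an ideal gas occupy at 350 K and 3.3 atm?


PV = nRT  (R = 0.08206 L·atm/(mol·K))
V = nRT/P = 0.8×0.08206×350/3.3
= 6.963 L

6.963 L


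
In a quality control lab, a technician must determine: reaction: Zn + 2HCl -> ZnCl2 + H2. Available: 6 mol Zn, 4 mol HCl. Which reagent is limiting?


Mole ratio available / coefficient:
  Zn: 6/1 = 6.000
  HCl: 4/2 = 2.000
Smaller ratio is limiting.

HCl


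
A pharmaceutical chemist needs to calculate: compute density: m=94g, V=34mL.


ρ = mass/volume
= 94/34
= 2.765 g/mL

2.765 g/mL


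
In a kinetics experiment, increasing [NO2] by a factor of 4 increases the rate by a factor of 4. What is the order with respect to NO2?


rate ∝ [NO2]^n
4^n = 4 → n = 1
Order in NO2: 1

1


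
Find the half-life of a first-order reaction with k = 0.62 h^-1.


t½ = ln2/k = 0.693147/(0.62 h^-1)
= 1.118 h

1.118 h


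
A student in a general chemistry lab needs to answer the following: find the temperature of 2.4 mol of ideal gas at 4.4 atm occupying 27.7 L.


PV = nRT  (R = 0.08206 L·atm/(mol·K))
T = PV/(nR) = 4.4×27.7/(2.4×0.08206)
= 121.88/0.196944
= 618.86 K

618.86 K


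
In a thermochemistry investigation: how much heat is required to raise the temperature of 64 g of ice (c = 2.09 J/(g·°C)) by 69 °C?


q = mcΔT = 64 × 2.09 × 69
= 9229.44 J

9229.44 J


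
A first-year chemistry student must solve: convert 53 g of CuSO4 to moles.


M(CuSO4) = 159.62 g/mol
n = mass/M = 53/159.62 = 0.332 mol

0.332 mol


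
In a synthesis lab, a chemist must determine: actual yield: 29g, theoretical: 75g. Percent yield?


% yield = actual/theoretical × 100
= 29/75 × 100
= 38.67%

38.67%


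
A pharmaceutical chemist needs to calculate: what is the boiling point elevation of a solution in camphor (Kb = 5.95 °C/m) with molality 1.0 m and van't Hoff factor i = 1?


ΔTb = Kb × m × i
= 5.95 × 1.0 × 1
= 5.95 °C

5.95 °C


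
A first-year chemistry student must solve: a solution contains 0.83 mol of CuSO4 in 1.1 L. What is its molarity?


M = n/V = 0.83/1.1 = 0.755 mol/L

0.755 M


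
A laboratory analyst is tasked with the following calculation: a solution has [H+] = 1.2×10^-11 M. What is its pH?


pH = -log10([H+]) = -log10(1.2×10^-11)
= 11 - log10(1.2)
= 11 - 0.08
= 10.92

10.92


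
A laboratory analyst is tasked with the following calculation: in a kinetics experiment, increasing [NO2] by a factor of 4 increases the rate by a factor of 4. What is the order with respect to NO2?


rate ∝ [NO2]^n
4^n = 4 → n = 1
Order in NO2: 1

1


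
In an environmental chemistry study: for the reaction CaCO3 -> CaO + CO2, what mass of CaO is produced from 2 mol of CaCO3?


Mole ratio CaO:CaCO3 = 1:1
n(CaO) = 2 × 1/1 = 2.000 mol
mass = 2.000 × 56.08 = 112.16 g

112.16 g


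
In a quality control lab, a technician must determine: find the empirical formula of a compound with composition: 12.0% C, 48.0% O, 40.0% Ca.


Assume 100 g sample. Moles of each element:
  C: 12.0/12.01 = 0.999 mol
  O: 48.0/16.0 = 3.0 mol
  Ca: 40.0/40.08 = 0.998 mol
Divide by smallest (0.998):
  C: 0.999/0.998 = 1.0
  O: 3.0/0.998 = 3.01
  Ca: 0.998/0.998 = 1.0
Empirical formula: CaCO3

CaCO3


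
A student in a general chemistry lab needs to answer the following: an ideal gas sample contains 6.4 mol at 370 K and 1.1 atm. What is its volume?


PV = nRT  (R = 0.08206 L·atm/(mol·K))
V = nRT/P = 6.4×0.08206×370/1.1
= 176.653 L

176.653 L


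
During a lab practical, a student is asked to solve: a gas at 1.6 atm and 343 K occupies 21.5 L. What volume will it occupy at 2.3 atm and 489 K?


P1V1/T1 = P2V2/T2
V2 = P1V1T2/(T1P2)
= 1.6×21.5×489/(343×2.3)
= 21.323 L

21.323 L


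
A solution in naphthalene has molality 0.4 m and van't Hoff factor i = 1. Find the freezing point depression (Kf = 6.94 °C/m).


ΔTf = Kf × m × i
= 6.94 × 0.4 × 1
= 2.776 °C

2.776 °C


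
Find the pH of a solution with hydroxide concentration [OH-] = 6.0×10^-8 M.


pOH = -log10([OH-]) = -log10(6.0×10^-8)
= 8 - log10(6.0) = 7.22
pH = 14 - pOH = 14 - 7.22 = 6.78

6.78


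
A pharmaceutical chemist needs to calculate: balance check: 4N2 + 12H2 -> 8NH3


Equation: 4N2 + 12H2 -> 8NH3
Check atoms: H: 24=24, N: 8=8
Balanced

Yes, balanced


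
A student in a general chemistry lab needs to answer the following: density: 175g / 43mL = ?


ρ = mass/volume
= 175/43
= 4.07 g/mL

4.07 g/mL


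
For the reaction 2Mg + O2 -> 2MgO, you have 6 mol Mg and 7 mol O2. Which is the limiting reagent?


Mole ratio available / coefficient:
  Mg: 6/2 = 3.000
  O2: 7/1 = 7.000
Smaller ratio is limiting.

Mg


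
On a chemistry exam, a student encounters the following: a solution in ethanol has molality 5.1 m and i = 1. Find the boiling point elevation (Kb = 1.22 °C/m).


ΔTb = Kb × m × i
= 1.22 × 5.1 × 1
= 6.222 °C

6.222 °C


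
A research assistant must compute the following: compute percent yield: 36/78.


% yield = actual/theoretical × 100
= 36/78 × 100
= 46.15%

46.15%


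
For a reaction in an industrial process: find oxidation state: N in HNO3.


(+1) + x + 3(-2) = 0, so x = +5
Oxidation number: +5

+5


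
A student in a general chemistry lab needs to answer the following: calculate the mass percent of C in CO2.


M(CO2) = 1×12.01 + 2×16.0 = 44.01 g/mol
Mass of C = 1 × 12.01 = 12.01 g/mol
% C = 12.01/44.01 × 100 = 27.29%

27.29%


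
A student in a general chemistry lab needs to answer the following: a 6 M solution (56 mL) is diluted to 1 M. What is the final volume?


C1V1 = C2V2
6 × 56 = 1 × V2
V2 = 336/1 = 336.0 mL

336.0 mL


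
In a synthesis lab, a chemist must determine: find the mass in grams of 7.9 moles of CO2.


M(CO2) = 44.01 g/mol
mass = n × M = 7.9 × 44.01 = 347.68 g

347.68 g


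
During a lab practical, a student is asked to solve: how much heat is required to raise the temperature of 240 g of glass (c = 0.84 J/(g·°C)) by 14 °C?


q = mcΔT = 240 × 0.84 × 14
= 2822.40 J

2822.40 J


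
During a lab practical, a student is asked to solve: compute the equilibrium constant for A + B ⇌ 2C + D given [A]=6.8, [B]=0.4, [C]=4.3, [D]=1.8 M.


Kc = [C]^2[D]/([A][B])
= (4.3^2 × 1.8^1)/(6.8^1 × 0.4^1)
= 33.282/2.72
= 12.24

12.24


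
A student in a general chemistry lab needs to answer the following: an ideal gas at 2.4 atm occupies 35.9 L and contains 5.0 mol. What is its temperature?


PV = nRT  (R = 0.08206 L·atm/(mol·K))
T = PV/(nR) = 2.4×35.9/(5.0×0.08206)
= 86.16/0.410300
= 209.99 K

209.99 K


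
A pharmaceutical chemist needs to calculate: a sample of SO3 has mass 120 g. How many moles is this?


M(SO3) = 80.07 g/mol
n = mass/M = 120/80.07 = 1.4987 mol

1.4987 mol


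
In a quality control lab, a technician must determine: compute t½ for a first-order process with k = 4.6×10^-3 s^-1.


t½ = ln2/k = 0.693147/(4.6×10^-3 s^-1)
= 150.7 s

150.7 s


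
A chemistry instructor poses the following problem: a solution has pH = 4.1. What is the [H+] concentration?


[H+] = 10^(-pH) = 10^(-4.1)
= 7.94×10^-5 M

7.94×10^-5 M


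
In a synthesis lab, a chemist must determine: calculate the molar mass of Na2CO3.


M(Na2CO3) = 2×22.99 + 1×12.01 + 3×16.0
= 45.98 + 12.01 + 48.0
= 105.99 g/mol

105.99 g/mol


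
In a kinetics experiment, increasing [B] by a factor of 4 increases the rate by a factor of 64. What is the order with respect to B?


rate ∝ [B]^n
4^n = 64 → n = 3
Order in B: 3

3


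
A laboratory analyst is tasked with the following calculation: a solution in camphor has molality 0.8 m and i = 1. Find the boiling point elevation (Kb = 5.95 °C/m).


ΔTb = Kb × m × i
= 5.95 × 0.8 × 1
= 4.76 °C

4.76 °C


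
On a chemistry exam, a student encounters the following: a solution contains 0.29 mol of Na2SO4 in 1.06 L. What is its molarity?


M = n/V = 0.29/1.06 = 0.274 mol/L

0.274 M


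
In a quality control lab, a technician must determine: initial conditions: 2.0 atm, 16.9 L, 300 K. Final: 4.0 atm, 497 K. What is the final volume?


P1V1/T1 = P2V2/T2
V2 = P1V1T2/(T1P2)
= 2.0×16.9×497/(300×4.0)
= 13.999 L

13.999 L


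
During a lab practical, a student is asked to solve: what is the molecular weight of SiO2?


M(SiO2) = 1×28.09 + 2×16.0
= 28.09 + 32.0
= 60.09 g/mol

60.09 g/mol


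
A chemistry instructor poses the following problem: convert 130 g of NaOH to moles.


M(NaOH) = 40.0 g/mol
n = mass/M = 130/40.0 = 3.25 mol

3.25 mol


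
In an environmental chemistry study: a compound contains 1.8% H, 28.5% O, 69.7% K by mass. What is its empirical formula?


Assume 100 g sample. Moles of each element:
  H: 1.8/1.008 = 1.786 mol
  O: 28.5/16.0 = 1.781 mol
  K: 69.7/39.1 = 1.783 mol
Divide by smallest (1.781):
  H: 1.786/1.781 = 1.0
  O: 1.781/1.781 = 1.0
  K: 1.783/1.781 = 1.0
Empirical formula: KOH

KOH


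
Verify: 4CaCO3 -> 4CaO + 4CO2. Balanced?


Equation: 4CaCO3 -> 4CaO + 4CO2
Check atoms: C: 4=4, Ca: 4=4, O: 12=12
Balanced

Yes, balanced


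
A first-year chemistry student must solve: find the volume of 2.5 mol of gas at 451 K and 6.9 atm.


PV = nRT  (R = 0.08206 L·atm/(mol·K))
V = nRT/P = 2.5×0.08206×451/6.9
= 13.409 L

13.409 L


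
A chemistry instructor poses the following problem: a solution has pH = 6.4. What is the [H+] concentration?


[H+] = 10^(-pH) = 10^(-6.4)
= 3.98×10^-7 M

3.98×10^-7 M


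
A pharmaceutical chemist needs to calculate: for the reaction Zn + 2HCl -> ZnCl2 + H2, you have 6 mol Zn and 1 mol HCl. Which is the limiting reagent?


Mole ratio available / coefficient:
  Zn: 6/1 = 6.000
  HCl: 1/2 = 0.500
Smaller ratio is limiting.

HCl


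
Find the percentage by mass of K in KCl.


M(KCl) = 1×39.1 + 1×35.45 = 74.55 g/mol
Mass of K = 1 × 39.1 = 39.10 g/mol
% K = 39.10/74.55 × 100 = 52.45%

52.45%


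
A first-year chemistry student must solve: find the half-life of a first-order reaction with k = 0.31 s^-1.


t½ = ln2/k = 0.693147/(0.31 s^-1)
= 2.236 s

2.236 s


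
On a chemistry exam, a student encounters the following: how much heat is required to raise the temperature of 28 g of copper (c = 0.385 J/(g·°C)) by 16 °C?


q = mcΔT = 28 × 0.385 × 16
= 172.48 J

172.48 J


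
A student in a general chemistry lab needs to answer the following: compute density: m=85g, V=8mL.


ρ = mass/volume
= 85/8
= 10.625 g/mL

10.625 g/mL


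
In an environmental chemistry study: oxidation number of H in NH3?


H is +1 with nonmetals
Oxidation number: +1

+1


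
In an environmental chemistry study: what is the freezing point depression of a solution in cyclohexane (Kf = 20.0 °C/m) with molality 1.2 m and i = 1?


ΔTf = Kf × m × i
= 20.0 × 1.2 × 1
= 24.0 °C

24.0 °C


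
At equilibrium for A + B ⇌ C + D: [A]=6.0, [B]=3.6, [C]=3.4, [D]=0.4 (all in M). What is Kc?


Kc = [C][D]/([A][B])
= (3.4^1 × 0.4^1)/(6.0^1 × 3.6^1)
= 1.36/21.6
= 0.06296

0.06296


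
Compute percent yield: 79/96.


% yield = actual/theoretical × 100
= 79/96 × 100
= 82.29%

82.29%


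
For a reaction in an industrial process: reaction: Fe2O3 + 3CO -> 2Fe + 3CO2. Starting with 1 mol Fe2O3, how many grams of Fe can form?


Mole ratio Fe:Fe2O3 = 2:1
n(Fe) = 1 × 2/1 = 2.000 mol
mass = 2.000 × 55.85 = 111.7 g

111.7 g


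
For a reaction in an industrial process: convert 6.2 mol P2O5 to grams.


M(P2O5) = 141.94 g/mol
mass = n × M = 6.2 × 141.94 = 880.03 g

880.03 g


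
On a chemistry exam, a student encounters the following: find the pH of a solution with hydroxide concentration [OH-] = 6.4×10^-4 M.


pOH = -log10([OH-]) = -log10(6.4×10^-4)
= 4 - log10(6.4) = 3.19
pH = 14 - pOH = 14 - 3.19 = 10.81

10.81


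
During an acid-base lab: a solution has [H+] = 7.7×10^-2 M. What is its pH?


pH = -log10([H+]) = -log10(7.7×10^-2)
= 2 - log10(7.7)
= 2 - 0.89
= 1.11

1.11


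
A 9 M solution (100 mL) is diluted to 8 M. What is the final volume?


C1V1 = C2V2
9 × 100 = 8 × V2
V2 = 900/8 = 112.5 mL

112.5 mL


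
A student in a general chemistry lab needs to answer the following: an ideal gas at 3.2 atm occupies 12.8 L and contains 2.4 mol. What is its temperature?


PV = nRT  (R = 0.08206 L·atm/(mol·K))
T = PV/(nR) = 3.2×12.8/(2.4×0.08206)
= 40.96/0.196944
= 207.98 K

207.98 K


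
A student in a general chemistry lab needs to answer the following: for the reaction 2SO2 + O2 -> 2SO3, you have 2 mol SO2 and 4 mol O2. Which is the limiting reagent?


Mole ratio available / coefficient:
  SO2: 2/2 = 1.000
  O2: 4/1 = 4.000
Smaller ratio is limiting.

SO2


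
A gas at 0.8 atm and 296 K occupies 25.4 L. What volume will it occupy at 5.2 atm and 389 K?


P1V1/T1 = P2V2/T2
V2 = P1V1T2/(T1P2)
= 0.8×25.4×389/(296×5.2)
= 5.135 L

5.135 L


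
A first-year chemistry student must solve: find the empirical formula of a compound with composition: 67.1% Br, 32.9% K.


Assume 100 g sample. Moles of each element:
  Br: 67.1/79.9 = 0.84 mol
  K: 32.9/39.1 = 0.841 mol
Divide by smallest (0.84):
  Br: 0.84/0.84 = 1.0
  K: 0.841/0.84 = 1.0
Empirical formula: KBr

KBr


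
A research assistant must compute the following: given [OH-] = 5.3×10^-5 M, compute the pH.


pOH = -log10([OH-]) = -log10(5.3×10^-5)
= 5 - log10(5.3) = 4.28
pH = 14 - pOH = 14 - 4.28 = 9.72

9.72


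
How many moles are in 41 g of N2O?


M(N2O) = 44.02 g/mol
n = mass/M = 41/44.02 = 0.9314 mol

0.9314 mol


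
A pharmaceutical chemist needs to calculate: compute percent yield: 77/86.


% yield = actual/theoretical × 100
= 77/86 × 100
= 89.53%

89.53%


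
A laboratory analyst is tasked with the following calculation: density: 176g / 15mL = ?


ρ = mass/volume
= 176/15
= 11.733 g/mL

11.733 g/mL


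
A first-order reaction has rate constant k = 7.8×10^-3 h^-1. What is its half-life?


t½ = ln2/k = 0.693147/(7.8×10^-3 h^-1)
= 88.87 h

88.87 h


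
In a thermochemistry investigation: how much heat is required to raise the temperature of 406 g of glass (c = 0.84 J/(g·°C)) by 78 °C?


q = mcΔT = 406 × 0.84 × 78
= 26601.12 J

26601.12 J


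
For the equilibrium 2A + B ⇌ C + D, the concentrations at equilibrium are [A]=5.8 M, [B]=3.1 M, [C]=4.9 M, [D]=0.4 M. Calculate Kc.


Kc = [C][D]/([A]^2[B])
= (4.9^1 × 0.4^1)/(5.8^2 × 3.1^1)
= 1.96/104.284
= 0.01879

0.01879


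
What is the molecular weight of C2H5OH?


M(C2H5OH) = 2×12.01 + 6×1.008 + 1×16.0
= 24.02 + 6.05 + 16.0
= 46.07 g/mol

46.07 g/mol


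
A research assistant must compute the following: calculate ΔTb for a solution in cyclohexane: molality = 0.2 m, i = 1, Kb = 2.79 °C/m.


ΔTb = Kb × m × i
= 2.79 × 0.2 × 1
= 0.558 °C

0.558 °C


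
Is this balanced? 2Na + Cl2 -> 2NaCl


Equation: 2Na + Cl2 -> 2NaCl
Check atoms: Cl: 2=2, Na: 2=2
Balanced

Yes, balanced


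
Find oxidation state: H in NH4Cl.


H is +1 with nonmetals
Oxidation number: +1

+1


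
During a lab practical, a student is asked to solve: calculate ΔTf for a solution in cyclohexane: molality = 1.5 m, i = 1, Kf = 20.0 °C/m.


ΔTf = Kf × m × i
= 20.0 × 1.5 × 1
= 30.0 °C

30.0 °C


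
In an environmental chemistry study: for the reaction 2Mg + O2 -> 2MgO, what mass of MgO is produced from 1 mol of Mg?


Mole ratio MgO:Mg = 2:2
n(MgO) = 1 × 2/2 = 1.000 mol
mass = 1.000 × 40.31 = 40.31 g

40.31 g


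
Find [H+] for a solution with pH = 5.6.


[H+] = 10^(-pH) = 10^(-5.6)
= 2.51×10^-6 M

2.51×10^-6 M


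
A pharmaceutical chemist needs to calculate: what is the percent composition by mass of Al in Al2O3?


M(Al2O3) = 2×26.98 + 3×16.0 = 101.96 g/mol
Mass of Al = 2 × 26.98 = 53.96 g/mol
% Al = 53.96/101.96 × 100 = 52.92%

52.92%


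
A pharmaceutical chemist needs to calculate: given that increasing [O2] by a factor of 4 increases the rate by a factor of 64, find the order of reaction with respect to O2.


rate ∝ [O2]^n
4^n = 64 → n = 3
Order in O2: 3

3


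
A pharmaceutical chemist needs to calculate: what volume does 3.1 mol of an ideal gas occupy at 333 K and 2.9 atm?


PV = nRT  (R = 0.08206 L·atm/(mol·K))
V = nRT/P = 3.1×0.08206×333/2.9
= 29.211 L

29.211 L


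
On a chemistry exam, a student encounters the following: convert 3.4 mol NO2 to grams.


M(NO2) = 46.01 g/mol
mass = n × M = 3.4 × 46.01 = 156.43 g

156.43 g


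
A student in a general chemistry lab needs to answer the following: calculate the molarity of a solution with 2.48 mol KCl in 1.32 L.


M = n/V = 2.48/1.32 = 1.879 mol/L

1.879 M


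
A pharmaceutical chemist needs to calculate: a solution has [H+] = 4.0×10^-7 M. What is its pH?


pH = -log10([H+]) = -log10(4.0×10^-7)
= 7 - log10(4.0)
= 7 - 0.6
= 6.4

6.4


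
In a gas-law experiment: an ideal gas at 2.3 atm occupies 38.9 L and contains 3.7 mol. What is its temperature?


PV = nRT  (R = 0.08206 L·atm/(mol·K))
T = PV/(nR) = 2.3×38.9/(3.7×0.08206)
= 89.47/0.303622
= 294.68 K

294.68 K


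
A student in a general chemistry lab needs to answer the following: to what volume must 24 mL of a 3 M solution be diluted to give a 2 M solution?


C1V1 = C2V2
3 × 24 = 2 × V2
V2 = 72/2 = 36.0 mL

36.0 mL


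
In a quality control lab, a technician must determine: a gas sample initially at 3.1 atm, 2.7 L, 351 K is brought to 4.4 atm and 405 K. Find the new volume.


P1V1/T1 = P2V2/T2
V2 = P1V1T2/(T1P2)
= 3.1×2.7×405/(351×4.4)
= 2.195 L

2.195 L


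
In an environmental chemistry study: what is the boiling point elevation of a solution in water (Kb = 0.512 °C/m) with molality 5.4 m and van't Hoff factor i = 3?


ΔTb = Kb × m × i
= 0.512 × 5.4 × 3
= 8.2944 °C

8.2944 °C


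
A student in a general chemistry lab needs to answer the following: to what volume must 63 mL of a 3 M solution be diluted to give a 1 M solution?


C1V1 = C2V2
3 × 63 = 1 × V2
V2 = 189/1 = 189.0 mL

189.0 mL


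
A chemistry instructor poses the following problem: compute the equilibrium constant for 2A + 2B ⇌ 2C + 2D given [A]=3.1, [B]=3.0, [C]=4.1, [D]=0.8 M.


Kc = [C]^2[D]^2/([A]^2[B]^2)
= (4.1^2 × 0.8^2)/(3.1^2 × 3.0^2)
= 10.7584/86.49
= 0.1244

0.1244


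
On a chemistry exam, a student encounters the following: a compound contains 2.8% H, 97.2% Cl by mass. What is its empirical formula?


Assume 100 g sample. Moles of each element:
  H: 2.8/1.008 = 2.778 mol
  Cl: 97.2/35.45 = 2.742 mol
Divide by smallest (2.742):
  H: 2.778/2.742 = 1.01
  Cl: 2.742/2.742 = 1.0
Empirical formula: HCl

HCl


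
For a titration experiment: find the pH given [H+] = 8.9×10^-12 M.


pH = -log10([H+]) = -log10(8.9×10^-12)
= 12 - log10(8.9)
= 12 - 0.95
= 11.05

11.05


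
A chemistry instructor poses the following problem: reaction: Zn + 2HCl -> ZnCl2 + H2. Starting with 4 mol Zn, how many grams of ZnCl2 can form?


Mole ratio ZnCl2:Zn = 1:1
n(ZnCl2) = 4 × 1/1 = 4.000 mol
mass = 4.000 × 136.28 = 545.12 g

545.12 g


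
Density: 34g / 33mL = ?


ρ = mass/volume
= 34/33
= 1.03 g/mL

1.03 g/mL


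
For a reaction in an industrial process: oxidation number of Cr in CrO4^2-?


x + 4(-2) = -2, so x = +6
Oxidation number: +6

+6


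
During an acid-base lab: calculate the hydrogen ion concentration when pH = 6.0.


[H+] = 10^(-pH) = 10^(-6.0)
= 1.0×10^-6 M

1.0×10^-6 M


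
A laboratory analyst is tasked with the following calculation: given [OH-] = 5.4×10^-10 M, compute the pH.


pOH = -log10([OH-]) = -log10(5.4×10^-10)
= 10 - log10(5.4) = 9.27
pH = 14 - pOH = 14 - 9.27 = 4.73

4.73


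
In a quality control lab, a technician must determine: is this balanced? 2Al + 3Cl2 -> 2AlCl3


Equation: 2Al + 3Cl2 -> 2AlCl3
Check atoms: Al: 2=2, Cl: 6=6
Balanced

Yes, balanced


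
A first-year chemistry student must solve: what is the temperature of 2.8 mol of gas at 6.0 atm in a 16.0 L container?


PV = nRT  (R = 0.08206 L·atm/(mol·K))
T = PV/(nR) = 6.0×16.0/(2.8×0.08206)
= 96.00/0.229768
= 417.81 K

417.81 K


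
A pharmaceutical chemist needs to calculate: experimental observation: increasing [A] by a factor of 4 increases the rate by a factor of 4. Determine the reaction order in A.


rate ∝ [A]^n
4^n = 4 → n = 1
Order in A: 1

1


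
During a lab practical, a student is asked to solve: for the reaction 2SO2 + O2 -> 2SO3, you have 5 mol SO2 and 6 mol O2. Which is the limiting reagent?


Mole ratio available / coefficient:
  SO2: 5/2 = 2.500
  O2: 6/1 = 6.000
Smaller ratio is limiting.

SO2


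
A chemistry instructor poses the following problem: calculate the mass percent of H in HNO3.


M(HNO3) = 1×1.008 + 1×14.01 + 3×16.0 = 63.018 g/mol
Mass of H = 1 × 1.008 = 1.008 g/mol
% H = 1.008/63.018 × 100 = 1.60%

1.60%


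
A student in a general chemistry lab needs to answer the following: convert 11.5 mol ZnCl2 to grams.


M(ZnCl2) = 136.28 g/mol
mass = n × M = 11.5 × 136.28 = 1567.22 g

1567.22 g


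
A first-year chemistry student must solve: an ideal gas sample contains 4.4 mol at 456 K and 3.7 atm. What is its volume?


PV = nRT  (R = 0.08206 L·atm/(mol·K))
V = nRT/P = 4.4×0.08206×456/3.7
= 44.499 L

44.499 L


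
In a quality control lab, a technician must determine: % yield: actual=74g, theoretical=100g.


% yield = actual/theoretical × 100
= 74/100 × 100
= 74.0%

74.0%


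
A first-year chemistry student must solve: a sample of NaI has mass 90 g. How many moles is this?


M(NaI) = 149.89 g/mol
n = mass/M = 90/149.89 = 0.6004 mol

0.6004 mol


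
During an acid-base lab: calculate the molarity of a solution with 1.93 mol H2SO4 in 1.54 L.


M = n/V = 1.93/1.54 = 1.253 mol/L

1.253 M


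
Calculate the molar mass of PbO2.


M(PbO2) = 1×207.2 + 2×16.0
= 207.2 + 32.0
= 239.2 g/mol

239.2 g/mol


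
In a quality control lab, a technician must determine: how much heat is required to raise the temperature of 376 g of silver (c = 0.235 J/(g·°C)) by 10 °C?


q = mcΔT = 376 × 0.235 × 10
= 883.60 J

883.60 J


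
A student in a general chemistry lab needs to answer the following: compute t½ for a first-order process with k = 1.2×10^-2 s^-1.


t½ = ln2/k = 0.693147/(1.2×10^-2 s^-1)
= 57.76 s

57.76 s


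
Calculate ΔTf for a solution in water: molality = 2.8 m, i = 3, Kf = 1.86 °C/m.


ΔTf = Kf × m × i
= 1.86 × 2.8 × 3
= 15.624 °C

15.624 °C


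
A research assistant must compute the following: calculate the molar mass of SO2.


M(SO2) = 1×32.07 + 2×16.0
= 32.07 + 32.0
= 64.07 g/mol

64.07 g/mol


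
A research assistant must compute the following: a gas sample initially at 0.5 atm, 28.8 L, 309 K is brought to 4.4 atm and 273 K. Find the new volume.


P1V1/T1 = P2V2/T2
V2 = P1V1T2/(T1P2)
= 0.5×28.8×273/(309×4.4)
= 2.891 L

2.891 L


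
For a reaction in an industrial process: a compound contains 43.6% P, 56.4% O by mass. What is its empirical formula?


Assume 100 g sample. Moles of each element:
  P: 43.6/30.97 = 1.408 mol
  O: 56.4/16.0 = 3.525 mol
Divide by smallest (1.408):
  P: 1.408/1.408 = 1.0
  O: 3.525/1.408 = 2.5
Multiply all ratios by 2 to obtain whole numbers.
Empirical formula: P2O5

P2O5


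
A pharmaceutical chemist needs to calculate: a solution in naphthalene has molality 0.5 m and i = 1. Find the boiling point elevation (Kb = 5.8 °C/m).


ΔTb = Kb × m × i
= 5.8 × 0.5 × 1
= 2.9 °C

2.9 °C


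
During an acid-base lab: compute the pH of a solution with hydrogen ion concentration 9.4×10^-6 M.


pH = -log10([H+]) = -log10(9.4×10^-6)
= 6 - log10(9.4)
= 6 - 0.97
= 5.03

5.03


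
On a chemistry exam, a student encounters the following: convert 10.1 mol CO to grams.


M(CO) = 28.01 g/mol
mass = n × M = 10.1 × 28.01 = 282.90 g

282.90 g


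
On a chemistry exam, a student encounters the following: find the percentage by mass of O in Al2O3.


M(Al2O3) = 2×26.98 + 3×16.0 = 101.96 g/mol
Mass of O = 3 × 16.0 = 48.00 g/mol
% O = 48.00/101.96 × 100 = 47.08%

47.08%


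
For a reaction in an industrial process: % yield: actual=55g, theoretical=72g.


% yield = actual/theoretical × 100
= 55/72 × 100
= 76.39%

76.39%


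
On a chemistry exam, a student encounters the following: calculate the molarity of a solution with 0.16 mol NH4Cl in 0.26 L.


M = n/V = 0.16/0.26 = 0.615 mol/L

0.615 M


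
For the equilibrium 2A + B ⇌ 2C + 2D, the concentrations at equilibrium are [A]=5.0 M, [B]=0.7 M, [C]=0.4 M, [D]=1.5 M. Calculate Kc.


Kc = [C]^2[D]^2/([A]^2[B])
= (0.4^2 × 1.5^2)/(5.0^2 × 0.7^1)
= 0.36/17.5
= 0.02057

0.02057


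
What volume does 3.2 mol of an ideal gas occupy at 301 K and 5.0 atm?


PV = nRT  (R = 0.08206 L·atm/(mol·K))
V = nRT/P = 3.2×0.08206×301/5.0
= 15.808 L

15.808 L


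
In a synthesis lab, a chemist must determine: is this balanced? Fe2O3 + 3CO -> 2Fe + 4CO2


Equation: Fe2O3 + 3CO -> 2Fe + 4CO2
Check atoms: C: 3≠4, Fe: 2=2, O: 6≠8
Not balanced

No, not balanced


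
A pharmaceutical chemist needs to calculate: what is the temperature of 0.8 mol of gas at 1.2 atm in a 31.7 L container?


PV = nRT  (R = 0.08206 L·atm/(mol·K))
T = PV/(nR) = 1.2×31.7/(0.8×0.08206)
= 38.04/0.065648
= 579.45 K

579.45 K


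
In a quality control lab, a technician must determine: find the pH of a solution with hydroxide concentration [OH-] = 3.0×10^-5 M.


pOH = -log10([OH-]) = -log10(3.0×10^-5)
= 5 - log10(3.0) = 4.52
pH = 14 - pOH = 14 - 4.52 = 9.48

9.48


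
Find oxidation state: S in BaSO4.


(+2) + x + 4(-2) = 0, so x = +6
Oxidation number: +6

+6


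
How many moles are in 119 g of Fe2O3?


M(Fe2O3) = 159.7 g/mol
n = mass/M = 119/159.7 = 0.7451 mol

0.7451 mol


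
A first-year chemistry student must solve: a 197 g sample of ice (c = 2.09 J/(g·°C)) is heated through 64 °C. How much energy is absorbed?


q = mcΔT = 197 × 2.09 × 64
= 26350.72 J

26350.72 J


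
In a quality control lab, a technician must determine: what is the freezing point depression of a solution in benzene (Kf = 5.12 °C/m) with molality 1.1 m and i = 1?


ΔTf = Kf × m × i
= 5.12 × 1.1 × 1
= 5.632 °C

5.632 °C


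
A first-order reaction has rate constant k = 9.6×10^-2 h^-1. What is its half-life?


t½ = ln2/k = 0.693147/(9.6×10^-2 h^-1)
= 7.220 h

7.220 h


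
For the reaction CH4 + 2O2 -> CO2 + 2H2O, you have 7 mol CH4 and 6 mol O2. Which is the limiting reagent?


Mole ratio available / coefficient:
  CH4: 7/1 = 7.000
  O2: 6/2 = 3.000
Smaller ratio is limiting.

O2


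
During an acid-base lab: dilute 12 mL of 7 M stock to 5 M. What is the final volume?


C1V1 = C2V2
7 × 12 = 5 × V2
V2 = 84/5 = 16.8 mL

16.8 mL


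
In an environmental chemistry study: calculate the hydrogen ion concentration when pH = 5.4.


[H+] = 10^(-pH) = 10^(-5.4)
= 3.98×10^-6 M

3.98×10^-6 M


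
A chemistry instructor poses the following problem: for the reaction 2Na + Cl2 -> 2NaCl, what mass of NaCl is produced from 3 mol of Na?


Mole ratio NaCl:Na = 2:2
n(NaCl) = 3 × 2/2 = 3.000 mol
mass = 3.000 × 58.44 = 175.32 g

175.32 g


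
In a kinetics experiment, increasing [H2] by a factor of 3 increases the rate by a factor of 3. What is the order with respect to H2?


rate ∝ [H2]^n
3^n = 3 → n = 1
Order in H2: 1

1


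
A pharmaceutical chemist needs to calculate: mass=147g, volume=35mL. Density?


ρ = mass/volume
= 147/35
= 4.2 g/mL

4.2 g/mL


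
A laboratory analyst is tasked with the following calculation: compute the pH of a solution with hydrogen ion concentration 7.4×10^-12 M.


pH = -log10([H+]) = -log10(7.4×10^-12)
= 12 - log10(7.4)
= 12 - 0.87
= 11.13

11.13


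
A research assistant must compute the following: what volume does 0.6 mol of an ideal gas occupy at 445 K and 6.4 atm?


PV = nRT  (R = 0.08206 L·atm/(mol·K))
V = nRT/P = 0.6×0.08206×445/6.4
= 3.423 L

3.423 L


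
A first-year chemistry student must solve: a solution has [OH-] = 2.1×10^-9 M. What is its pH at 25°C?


pOH = -log10([OH-]) = -log10(2.1×10^-9)
= 9 - log10(2.1) = 8.68
pH = 14 - pOH = 14 - 8.68 = 5.32

5.32


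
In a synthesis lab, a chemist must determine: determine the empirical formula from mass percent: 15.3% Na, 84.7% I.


Assume 100 g sample. Moles of each element:
  Na: 15.3/22.99 = 0.666 mol
  I: 84.7/126.9 = 0.667 mol
Divide by smallest (0.666):
  Na: 0.666/0.666 = 1.0
  I: 0.667/0.666 = 1.0
Empirical formula: NaI

NaI


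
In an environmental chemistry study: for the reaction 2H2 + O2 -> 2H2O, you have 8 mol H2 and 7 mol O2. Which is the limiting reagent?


Mole ratio available / coefficient:
  H2: 8/2 = 4.000
  O2: 7/1 = 7.000
Smaller ratio is limiting.

H2


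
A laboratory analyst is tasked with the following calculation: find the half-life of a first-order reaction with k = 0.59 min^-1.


t½ = ln2/k = 0.693147/(0.59 min^-1)
= 1.175 min

1.175 min


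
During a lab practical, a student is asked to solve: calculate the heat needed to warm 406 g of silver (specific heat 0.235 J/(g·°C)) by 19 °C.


q = mcΔT = 406 × 0.235 × 19
= 1812.79 J

1812.79 J


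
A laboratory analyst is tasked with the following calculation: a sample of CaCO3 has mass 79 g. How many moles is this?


M(CaCO3) = 100.09 g/mol
n = mass/M = 79/100.09 = 0.7893 mol

0.7893 mol


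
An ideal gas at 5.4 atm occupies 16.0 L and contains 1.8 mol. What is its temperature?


PV = nRT  (R = 0.08206 L·atm/(mol·K))
T = PV/(nR) = 5.4×16.0/(1.8×0.08206)
= 86.40/0.147708
= 584.94 K

584.94 K


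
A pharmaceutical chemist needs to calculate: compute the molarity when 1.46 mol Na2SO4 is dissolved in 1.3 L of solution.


M = n/V = 1.46/1.3 = 1.123 mol/L

1.123 M


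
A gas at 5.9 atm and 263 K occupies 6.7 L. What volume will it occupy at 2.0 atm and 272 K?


P1V1/T1 = P2V2/T2
V2 = P1V1T2/(T1P2)
= 5.9×6.7×272/(263×2.0)
= 20.441 L

20.441 L


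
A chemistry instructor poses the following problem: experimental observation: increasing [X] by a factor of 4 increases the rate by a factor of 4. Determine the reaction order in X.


rate ∝ [X]^n
4^n = 4 → n = 1
Order in X: 1

1


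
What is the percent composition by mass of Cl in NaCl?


M(NaCl) = 1×22.99 + 1×35.45 = 58.44 g/mol
Mass of Cl = 1 × 35.45 = 35.45 g/mol
% Cl = 35.45/58.44 × 100 = 60.66%

60.66%


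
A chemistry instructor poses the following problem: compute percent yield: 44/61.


% yield = actual/theoretical × 100
= 44/61 × 100
= 72.13%

72.13%


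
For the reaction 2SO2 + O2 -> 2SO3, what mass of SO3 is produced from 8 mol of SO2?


Mole ratio SO3:SO2 = 2:2
n(SO3) = 8 × 2/2 = 8.000 mol
mass = 8.000 × 80.07 = 640.56 g

640.56 g


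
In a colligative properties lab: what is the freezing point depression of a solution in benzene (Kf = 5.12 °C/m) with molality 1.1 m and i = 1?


ΔTf = Kf × m × i
= 5.12 × 1.1 × 1
= 5.632 °C

5.632 °C


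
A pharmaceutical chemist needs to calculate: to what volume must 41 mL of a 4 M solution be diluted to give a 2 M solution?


C1V1 = C2V2
4 × 41 = 2 × V2
V2 = 164/2 = 82.0 mL

82.0 mL


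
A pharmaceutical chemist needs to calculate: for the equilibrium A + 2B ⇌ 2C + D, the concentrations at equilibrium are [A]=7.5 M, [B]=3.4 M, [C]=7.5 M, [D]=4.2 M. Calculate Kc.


Kc = [C]^2[D]/([A][B]^2)
= (7.5^2 × 4.2^1)/(7.5^1 × 3.4^2)
= 236.25/86.7
= 2.725

2.725


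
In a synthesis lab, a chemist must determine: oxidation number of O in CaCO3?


O is usually -2
Oxidation number: -2

-2


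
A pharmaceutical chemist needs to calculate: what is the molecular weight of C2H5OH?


M(C2H5OH) = 2×12.01 + 6×1.008 + 1×16.0
= 24.02 + 6.05 + 16.0
= 46.07 g/mol

46.07 g/mol


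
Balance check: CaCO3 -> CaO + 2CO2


Equation: CaCO3 -> CaO + 2CO2
Check atoms: C: 1≠2, Ca: 1=1, O: 3≠5
Not balanced

No, not balanced


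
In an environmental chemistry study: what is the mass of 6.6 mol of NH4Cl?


M(NH4Cl) = 53.49 g/mol
mass = n × M = 6.6 × 53.49 = 353.03 g

353.03 g


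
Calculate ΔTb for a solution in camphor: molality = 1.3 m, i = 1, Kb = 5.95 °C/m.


ΔTb = Kb × m × i
= 5.95 × 1.3 × 1
= 7.735 °C

7.735 °C


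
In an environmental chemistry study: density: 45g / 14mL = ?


ρ = mass/volume
= 45/14
= 3.214 g/mL

3.214 g/mL


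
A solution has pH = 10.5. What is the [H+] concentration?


[H+] = 10^(-pH) = 10^(-10.5)
= 3.16×10^-11 M

3.16×10^-11 M


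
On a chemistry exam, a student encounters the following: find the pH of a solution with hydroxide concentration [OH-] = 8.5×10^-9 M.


pOH = -log10([OH-]) = -log10(8.5×10^-9)
= 9 - log10(8.5) = 8.07
pH = 14 - pOH = 14 - 8.07 = 5.93

5.93


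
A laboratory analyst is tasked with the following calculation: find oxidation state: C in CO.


x + (-2) = 0, so x = +2
Oxidation number: +2

+2


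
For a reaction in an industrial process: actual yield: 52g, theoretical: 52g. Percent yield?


% yield = actual/theoretical × 100
= 52/52 × 100
= 100.0%

100.0%


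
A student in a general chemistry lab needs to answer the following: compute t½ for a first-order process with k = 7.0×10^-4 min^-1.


t½ = ln2/k = 0.693147/(7.0×10^-4 min^-1)
= 990.2 min

990.2 min


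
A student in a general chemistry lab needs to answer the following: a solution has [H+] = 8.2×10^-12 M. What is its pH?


pH = -log10([H+]) = -log10(8.2×10^-12)
= 12 - log10(8.2)
= 12 - 0.91
= 11.09

11.09


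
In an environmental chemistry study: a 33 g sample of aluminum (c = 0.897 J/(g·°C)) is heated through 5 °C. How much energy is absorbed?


q = mcΔT = 33 × 0.897 × 5
= 148.01 J

148.01 J


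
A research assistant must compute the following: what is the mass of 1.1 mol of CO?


M(CO) = 28.01 g/mol
mass = n × M = 1.1 × 28.01 = 30.81 g

30.81 g


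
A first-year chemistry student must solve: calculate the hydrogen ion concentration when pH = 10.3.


[H+] = 10^(-pH) = 10^(-10.3)
= 5.01×10^-11 M

5.01×10^-11 M


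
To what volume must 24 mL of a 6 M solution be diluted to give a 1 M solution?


C1V1 = C2V2
6 × 24 = 1 × V2
V2 = 144/1 = 144.0 mL

144.0 mL


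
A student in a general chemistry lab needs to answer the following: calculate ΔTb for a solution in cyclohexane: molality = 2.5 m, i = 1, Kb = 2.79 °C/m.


ΔTb = Kb × m × i
= 2.79 × 2.5 × 1
= 6.975 °C

6.975 °C


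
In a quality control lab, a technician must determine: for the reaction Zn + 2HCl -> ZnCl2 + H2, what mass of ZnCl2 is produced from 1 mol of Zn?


Mole ratio ZnCl2:Zn = 1:1
n(ZnCl2) = 1 × 1/1 = 1.000 mol
mass = 1.000 × 136.28 = 136.28 g

136.28 g


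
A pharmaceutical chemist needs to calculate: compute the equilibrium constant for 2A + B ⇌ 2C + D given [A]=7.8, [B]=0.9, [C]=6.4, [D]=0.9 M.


Kc = [C]^2[D]/([A]^2[B])
= (6.4^2 × 0.9^1)/(7.8^2 × 0.9^1)
= 36.864/54.756
= 0.6732

0.6732


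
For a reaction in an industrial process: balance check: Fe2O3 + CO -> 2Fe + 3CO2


Equation: Fe2O3 + CO -> 2Fe + 3CO2
Check atoms: C: 1≠3, Fe: 2=2, O: 4≠6
Not balanced

No, not balanced


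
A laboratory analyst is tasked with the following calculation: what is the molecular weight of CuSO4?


M(CuSO4) = 1×63.55 + 1×32.07 + 4×16.0
= 63.55 + 32.07 + 64.0
= 159.62 g/mol

159.62 g/mol


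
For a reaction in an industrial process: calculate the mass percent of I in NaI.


M(NaI) = 1×22.99 + 1×126.9 = 149.89 g/mol
Mass of I = 1 × 126.9 = 126.90 g/mol
% I = 126.90/149.89 × 100 = 84.66%

84.66%


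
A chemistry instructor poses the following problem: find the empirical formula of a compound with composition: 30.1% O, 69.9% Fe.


Assume 100 g sample. Moles of each element:
  O: 30.1/16.0 = 1.881 mol
  Fe: 69.9/55.85 = 1.252 mol
Divide by smallest (1.252):
  O: 1.881/1.252 = 1.5
  Fe: 1.252/1.252 = 1.0
Multiply all ratios by 2 to obtain whole numbers.
Empirical formula: Fe2O3

Fe2O3


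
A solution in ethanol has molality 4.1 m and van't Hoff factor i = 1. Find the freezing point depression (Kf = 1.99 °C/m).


ΔTf = Kf × m × i
= 1.99 × 4.1 × 1
= 8.159 °C

8.159 °C


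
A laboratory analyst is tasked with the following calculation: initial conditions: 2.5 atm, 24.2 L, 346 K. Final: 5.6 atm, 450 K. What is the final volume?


P1V1/T1 = P2V2/T2
V2 = P1V1T2/(T1P2)
= 2.5×24.2×450/(346×5.6)
= 14.051 L

14.051 L
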